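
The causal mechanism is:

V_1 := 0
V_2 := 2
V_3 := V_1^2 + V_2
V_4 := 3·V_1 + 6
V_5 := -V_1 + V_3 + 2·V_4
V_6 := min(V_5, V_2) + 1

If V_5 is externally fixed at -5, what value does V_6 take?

-4

The intervention breaks the incoming arrows to V_5: V_5 := -V_1 + V_3 + 2·V_4 no longer applies, and V_5 = -5.
V_6 = min(V_5, V_2) + 1  [with V_5=-5, V_2=2]  = -4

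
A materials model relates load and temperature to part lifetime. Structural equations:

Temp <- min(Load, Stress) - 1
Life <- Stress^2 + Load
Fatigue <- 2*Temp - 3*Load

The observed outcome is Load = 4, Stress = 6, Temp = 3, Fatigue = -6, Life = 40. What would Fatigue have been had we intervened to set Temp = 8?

The intervention breaks the incoming arrows to Temp: Temp <- min(Load, Stress) - 1 no longer applies, and Temp = 8.
Fatigue = 2*Temp - 3*Load  [with Temp=8, Load=4]  = 4

4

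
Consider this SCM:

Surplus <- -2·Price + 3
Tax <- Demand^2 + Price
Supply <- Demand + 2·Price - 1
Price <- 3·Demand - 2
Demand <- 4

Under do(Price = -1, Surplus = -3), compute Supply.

Under do(Price = -1, Surplus = -3), each intervened variable's structural equation is replaced by its fixed value.
Supply = Demand + 2·Price - 1  [with Demand=4, Price=-1]  = 1

1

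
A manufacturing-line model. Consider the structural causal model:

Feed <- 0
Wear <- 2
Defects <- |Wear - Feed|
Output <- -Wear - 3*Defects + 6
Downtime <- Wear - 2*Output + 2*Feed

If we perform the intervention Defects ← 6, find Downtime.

30

do(Defects=6) replaces the equation Defects <- |Wear - Feed| with the constant Defects = 6.
Output = -Wear - 3*Defects + 6  [with Wear=2, Defects=6]  = -14
Downtime = Wear - 2*Output + 2*Feed  [with Wear=2, Output=-14, Feed=0]  = 30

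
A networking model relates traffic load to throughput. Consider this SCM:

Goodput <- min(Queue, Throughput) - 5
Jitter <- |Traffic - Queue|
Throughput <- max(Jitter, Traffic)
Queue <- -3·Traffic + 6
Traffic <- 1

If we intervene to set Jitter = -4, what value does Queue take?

Under do(Jitter=-4), the mechanism Jitter <- |Traffic - Queue| is discarded; Jitter is fixed at -4.
Since Queue is not a descendant of the intervened variable, it is unaffected.
Queue = -3·Traffic + 6  [with Traffic=1]  = 3

3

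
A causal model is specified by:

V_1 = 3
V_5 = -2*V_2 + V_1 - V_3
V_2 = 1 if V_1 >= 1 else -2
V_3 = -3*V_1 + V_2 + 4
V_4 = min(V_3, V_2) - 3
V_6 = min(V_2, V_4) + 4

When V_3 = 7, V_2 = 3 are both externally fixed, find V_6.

Setting V_3 = 7, V_2 = 3 by intervention discards those variables' equations.
V_4 = min(V_3, V_2) - 3  [with V_3=7, V_2=3]  = 0
V_6 = min(V_2, V_4) + 4  [with V_2=3, V_4=0]  = 4

4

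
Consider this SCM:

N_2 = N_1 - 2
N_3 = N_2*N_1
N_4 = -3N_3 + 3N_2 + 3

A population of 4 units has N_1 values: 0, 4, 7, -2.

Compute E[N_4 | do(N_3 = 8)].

-20.25

Every unit gets N_3=8 under the intervention. N_4 values become -27, -15, -6, -33; E[N_4|do(N_3=8)] = -20.25.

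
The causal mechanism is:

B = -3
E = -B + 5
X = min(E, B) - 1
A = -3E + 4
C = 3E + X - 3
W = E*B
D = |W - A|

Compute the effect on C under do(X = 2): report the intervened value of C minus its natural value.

6

do(X=2) replaces the equation X = min(E, B) - 1 with the constant X = 2.
E = -B + 5  [with B=-3]  = 8
C = 3E + X - 3  [with E=8, X=2]  = 23
Without intervention: E = -B + 5  [with B=-3]  = 8; X = min(E, B) - 1  [with E=8, B=-3]  = -4; C = 3E + X - 3  [with E=8, X=-4]  = 17.
Change = 23 − 17 = 6.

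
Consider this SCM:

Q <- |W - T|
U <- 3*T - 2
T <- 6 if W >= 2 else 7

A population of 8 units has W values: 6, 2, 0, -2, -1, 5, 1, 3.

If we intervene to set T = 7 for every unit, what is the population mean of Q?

5.25

Every unit gets T=7 under the intervention. Q values become 1, 5, 7, 9, 8, 2, 6, 4; E[Q|do(T=7)] = 5.25.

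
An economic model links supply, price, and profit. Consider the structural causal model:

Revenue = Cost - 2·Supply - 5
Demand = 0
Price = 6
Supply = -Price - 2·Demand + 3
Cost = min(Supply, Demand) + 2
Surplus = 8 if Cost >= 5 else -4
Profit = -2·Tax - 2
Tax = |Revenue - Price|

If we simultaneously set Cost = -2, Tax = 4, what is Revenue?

Setting Cost = -2, Tax = 4 by intervention discards those variables' equations.
Supply = -Price - 2·Demand + 3  [with Price=6, Demand=0]  = -3
Revenue = Cost - 2·Supply - 5  [with Cost=-2, Supply=-3]  = -1

-1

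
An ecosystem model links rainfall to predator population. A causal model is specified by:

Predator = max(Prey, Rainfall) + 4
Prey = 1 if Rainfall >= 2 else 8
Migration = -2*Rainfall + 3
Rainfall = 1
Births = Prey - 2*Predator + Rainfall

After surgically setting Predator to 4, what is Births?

1

The intervention breaks the incoming arrows to Predator: Predator = max(Prey, Rainfall) + 4 no longer applies, and Predator = 4.
Prey = 1 if Rainfall >= 2 else 8  [with Rainfall=1]  = 8
Births = Prey - 2*Predator + Rainfall  [with Prey=8, Predator=4, Rainfall=1]  = 1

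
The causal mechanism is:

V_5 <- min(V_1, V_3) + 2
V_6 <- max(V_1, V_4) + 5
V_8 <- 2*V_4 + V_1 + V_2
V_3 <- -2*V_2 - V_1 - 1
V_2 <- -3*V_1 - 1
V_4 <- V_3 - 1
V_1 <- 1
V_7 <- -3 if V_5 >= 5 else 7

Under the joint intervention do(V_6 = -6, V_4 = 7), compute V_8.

Under do(V_6 = -6, V_4 = 7), each intervened variable's structural equation is replaced by its fixed value.
V_2 = -3*V_1 - 1  [with V_1=1]  = -4
V_8 = 2*V_4 + V_1 + V_2  [with V_4=7, V_1=1, V_2=-4]  = 11

11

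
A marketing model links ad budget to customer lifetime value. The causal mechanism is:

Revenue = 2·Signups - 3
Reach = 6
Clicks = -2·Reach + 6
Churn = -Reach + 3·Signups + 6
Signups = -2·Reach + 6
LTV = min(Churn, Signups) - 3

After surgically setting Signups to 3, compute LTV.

The intervention breaks the incoming arrows to Signups: Signups = -2·Reach + 6 no longer applies, and Signups = 3.
Churn = -Reach + 3·Signups + 6  [with Reach=6, Signups=3]  = 9
LTV = min(Churn, Signups) - 3  [with Churn=9, Signups=3]  = 0

0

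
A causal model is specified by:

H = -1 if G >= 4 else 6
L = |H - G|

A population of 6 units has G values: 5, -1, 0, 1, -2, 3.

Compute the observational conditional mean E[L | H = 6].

Observing H=6 restricts to units where H's equation naturally yields 6: G ∈ {-1, 0, 1, -2, 3}. In that subpopulation L = 7, 6, 5, 8, 3, mean 5.8.

5.8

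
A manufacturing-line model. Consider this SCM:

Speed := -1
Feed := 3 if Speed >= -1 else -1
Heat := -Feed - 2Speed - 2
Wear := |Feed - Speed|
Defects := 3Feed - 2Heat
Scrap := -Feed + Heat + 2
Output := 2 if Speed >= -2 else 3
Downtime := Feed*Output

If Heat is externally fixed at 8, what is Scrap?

The intervention breaks the incoming arrows to Heat: Heat := -Feed - 2Speed - 2 no longer applies, and Heat = 8.
Feed = 3 if Speed >= -1 else -1  [with Speed=-1]  = 3
Scrap = -Feed + Heat + 2  [with Feed=3, Heat=8]  = 7

7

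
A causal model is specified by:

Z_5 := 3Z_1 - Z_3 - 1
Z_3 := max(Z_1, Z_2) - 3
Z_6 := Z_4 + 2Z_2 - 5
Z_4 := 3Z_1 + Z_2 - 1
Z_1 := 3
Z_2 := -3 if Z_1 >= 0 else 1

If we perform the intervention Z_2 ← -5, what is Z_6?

-12

Under do(Z_2=-5), the mechanism Z_2 := -3 if Z_1 >= 0 else 1 is discarded; Z_2 is fixed at -5.
Z_4 = 3Z_1 + Z_2 - 1  [with Z_1=3, Z_2=-5]  = 3
Z_6 = Z_4 + 2Z_2 - 5  [with Z_4=3, Z_2=-5]  = -12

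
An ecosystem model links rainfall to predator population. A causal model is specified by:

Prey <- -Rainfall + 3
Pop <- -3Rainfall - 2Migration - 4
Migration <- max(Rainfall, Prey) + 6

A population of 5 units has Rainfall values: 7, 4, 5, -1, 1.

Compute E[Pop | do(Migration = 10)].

do(Migration=10) breaks Migration's dependence on Rainfall. With Migration=10 fixed, Pop across the units is -45, -36, -39, -21, -27, mean -33.6.

-33.6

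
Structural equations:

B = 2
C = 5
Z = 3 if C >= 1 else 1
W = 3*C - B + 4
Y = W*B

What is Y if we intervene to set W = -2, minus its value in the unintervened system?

The intervention breaks the incoming arrows to W: W = 3*C - B + 4 no longer applies, and W = -2.
Y = W*B  [with W=-2, B=2]  = -4
Without intervention: W = 3*C - B + 4  [with C=5, B=2]  = 17; Y = W*B  [with W=17, B=2]  = 34.
Change = -4 − 34 = -38.

-38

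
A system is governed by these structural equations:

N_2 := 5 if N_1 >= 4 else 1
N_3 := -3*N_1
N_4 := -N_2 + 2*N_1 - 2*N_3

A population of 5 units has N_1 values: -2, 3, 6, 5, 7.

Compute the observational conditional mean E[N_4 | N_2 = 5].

Conditioning on N_2=5 selects the 3 unit(s) with N_1 ∈ {6, 5, 7}. Their N_4 values: 43, 35, 51. Mean = 43.

43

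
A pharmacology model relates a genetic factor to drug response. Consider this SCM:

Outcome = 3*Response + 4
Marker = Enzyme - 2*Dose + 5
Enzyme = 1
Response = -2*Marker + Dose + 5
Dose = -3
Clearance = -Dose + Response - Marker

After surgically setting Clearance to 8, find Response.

The intervention breaks the incoming arrows to Clearance: Clearance = -Dose + Response - Marker no longer applies, and Clearance = 8.
Since Response is not a descendant of the intervened variable, it is unaffected.
Marker = Enzyme - 2*Dose + 5  [with Enzyme=1, Dose=-3]  = 12
Response = -2*Marker + Dose + 5  [with Marker=12, Dose=-3]  = -22

-22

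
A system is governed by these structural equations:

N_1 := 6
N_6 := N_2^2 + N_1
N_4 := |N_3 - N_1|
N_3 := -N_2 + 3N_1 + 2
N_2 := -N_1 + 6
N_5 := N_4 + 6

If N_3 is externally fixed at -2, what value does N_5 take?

do(N_3=-2) replaces the equation N_3 := -N_2 + 3N_1 + 2 with the constant N_3 = -2.
N_4 = |N_3 - N_1|  [with N_3=-2, N_1=6]  = 8
N_5 = N_4 + 6  [with N_4=8]  = 14

14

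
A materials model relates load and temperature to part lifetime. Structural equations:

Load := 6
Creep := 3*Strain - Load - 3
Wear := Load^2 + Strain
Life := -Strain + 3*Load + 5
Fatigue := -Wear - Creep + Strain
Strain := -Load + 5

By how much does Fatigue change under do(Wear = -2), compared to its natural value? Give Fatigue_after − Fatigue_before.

37

Intervening sets Wear = -2 and removes its equation (Wear := Load^2 + Strain).
Strain = -Load + 5  [with Load=6]  = -1
Creep = 3*Strain - Load - 3  [with Strain=-1, Load=6]  = -12
Fatigue = -Wear - Creep + Strain  [with Wear=-2, Creep=-12, Strain=-1]  = 13
Without intervention: Strain = -Load + 5  [with Load=6]  = -1; Creep = 3*Strain - Load - 3  [with Strain=-1, Load=6]  = -12; Wear = Load^2 + Strain  [with Load=6, Strain=-1]  = 35; Fatigue = -Wear - Creep + Strain  [with Wear=35, Creep=-12, Strain=-1]  = -24.
Change = 13 − (-24) = 37.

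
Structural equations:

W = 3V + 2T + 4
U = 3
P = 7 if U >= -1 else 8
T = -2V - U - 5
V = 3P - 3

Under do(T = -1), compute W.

Intervening sets T = -1 and removes its equation (T = -2V - U - 5).
P = 7 if U >= -1 else 8  [with U=3]  = 7
V = 3P - 3  [with P=7]  = 18
W = 3V + 2T + 4  [with V=18, T=-1]  = 56

56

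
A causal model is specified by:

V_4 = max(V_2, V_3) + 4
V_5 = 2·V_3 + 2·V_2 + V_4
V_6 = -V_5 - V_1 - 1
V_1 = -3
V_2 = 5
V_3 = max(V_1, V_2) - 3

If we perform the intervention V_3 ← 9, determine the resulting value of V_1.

Under do(V_3=9), the mechanism V_3 = max(V_1, V_2) - 3 is discarded; V_3 is fixed at 9.
V_1 is not downstream of the intervention, so its value is determined by the original equations.

-3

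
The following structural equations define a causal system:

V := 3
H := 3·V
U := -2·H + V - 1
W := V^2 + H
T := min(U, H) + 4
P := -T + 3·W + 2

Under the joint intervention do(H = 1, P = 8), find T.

Setting H = 1, P = 8 by intervention discards those variables' equations.
U = -2·H + V - 1  [with H=1, V=3]  = 0
T = min(U, H) + 4  [with U=0, H=1]  = 4

4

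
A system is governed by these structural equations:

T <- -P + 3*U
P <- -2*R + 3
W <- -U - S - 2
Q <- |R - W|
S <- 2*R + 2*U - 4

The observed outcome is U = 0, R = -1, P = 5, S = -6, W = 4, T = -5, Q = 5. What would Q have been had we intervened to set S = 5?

The intervention breaks the incoming arrows to S: S <- 2*R + 2*U - 4 no longer applies, and S = 5.
W = -U - S - 2  [with U=0, S=5]  = -7
Q = |R - W|  [with R=-1, W=-7]  = 6

6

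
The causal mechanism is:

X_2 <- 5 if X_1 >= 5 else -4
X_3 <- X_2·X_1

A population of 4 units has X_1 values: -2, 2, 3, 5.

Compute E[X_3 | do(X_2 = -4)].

-8

The intervention sets X_2=-4 in all 4 units regardless of X_1. Recomputing X_3 per unit gives 8, -8, -12, -20; average -8.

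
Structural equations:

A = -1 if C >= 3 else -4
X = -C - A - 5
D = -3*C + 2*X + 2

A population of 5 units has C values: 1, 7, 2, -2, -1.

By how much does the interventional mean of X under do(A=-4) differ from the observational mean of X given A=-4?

-1.4

do(A=-4) breaks A's dependence on C. With A=-4 fixed, X across the units is -2, -8, -3, 1, 0, mean -2.4.
Observing A=-4 restricts to units where A's equation naturally yields -4: C ∈ {1, 2, -2, -1}. In that subpopulation X = -2, -3, 1, 0, mean -1.
Difference = -2.4 − (-1) = -1.4.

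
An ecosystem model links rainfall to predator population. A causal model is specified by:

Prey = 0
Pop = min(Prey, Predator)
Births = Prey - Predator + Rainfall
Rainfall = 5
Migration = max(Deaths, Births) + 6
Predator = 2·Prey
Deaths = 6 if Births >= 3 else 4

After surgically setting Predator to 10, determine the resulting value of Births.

The intervention breaks the incoming arrows to Predator: Predator = 2·Prey no longer applies, and Predator = 10.
Births = Prey - Predator + Rainfall  [with Prey=0, Predator=10, Rainfall=5]  = -5

-5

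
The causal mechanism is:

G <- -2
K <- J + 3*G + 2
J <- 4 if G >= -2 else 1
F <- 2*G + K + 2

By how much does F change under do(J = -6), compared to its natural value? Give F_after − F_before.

Under do(J=-6), the mechanism J <- 4 if G >= -2 else 1 is discarded; J is fixed at -6.
K = J + 3*G + 2  [with J=-6, G=-2]  = -10
F = 2*G + K + 2  [with G=-2, K=-10]  = -12
Without intervention: J = 4 if G >= -2 else 1  [with G=-2]  = 4; K = J + 3*G + 2  [with J=4, G=-2]  = 0; F = 2*G + K + 2  [with G=-2, K=0]  = -2.
Change = -12 − (-2) = -10.

-10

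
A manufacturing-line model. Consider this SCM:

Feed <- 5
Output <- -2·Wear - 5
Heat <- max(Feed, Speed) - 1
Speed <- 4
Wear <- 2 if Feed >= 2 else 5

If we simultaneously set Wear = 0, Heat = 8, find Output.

The joint intervention fixes Wear = 0, Heat = 8, removing each variable's own equation.
Output = -2·Wear - 5  [with Wear=0]  = -5

-5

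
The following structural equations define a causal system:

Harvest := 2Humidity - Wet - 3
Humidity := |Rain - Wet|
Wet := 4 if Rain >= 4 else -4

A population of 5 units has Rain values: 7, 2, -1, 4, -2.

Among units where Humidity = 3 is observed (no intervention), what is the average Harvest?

E[Harvest|Humidity=3] averages over only the 2 units with Humidity=3 (Rain = 7, -1): Harvest = -1, 7, mean 3.

3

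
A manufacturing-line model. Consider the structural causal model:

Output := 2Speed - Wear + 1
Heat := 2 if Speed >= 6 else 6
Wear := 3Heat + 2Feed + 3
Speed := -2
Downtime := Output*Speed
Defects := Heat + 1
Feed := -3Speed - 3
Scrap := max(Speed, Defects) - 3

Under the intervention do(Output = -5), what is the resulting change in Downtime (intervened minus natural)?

do(Output=-5) replaces the equation Output := 2Speed - Wear + 1 with the constant Output = -5.
Downtime = Output*Speed  [with Output=-5, Speed=-2]  = 10
Without intervention: Feed = -3Speed - 3  [with Speed=-2]  = 3; Heat = 2 if Speed >= 6 else 6  [with Speed=-2]  = 6; Wear = 3Heat + 2Feed + 3  [with Heat=6, Feed=3]  = 27; Output = 2Speed - Wear + 1  [with Speed=-2, Wear=27]  = -30; Downtime = Output*Speed  [with Output=-30, Speed=-2]  = 60.
Change = 10 − 60 = -50.

-50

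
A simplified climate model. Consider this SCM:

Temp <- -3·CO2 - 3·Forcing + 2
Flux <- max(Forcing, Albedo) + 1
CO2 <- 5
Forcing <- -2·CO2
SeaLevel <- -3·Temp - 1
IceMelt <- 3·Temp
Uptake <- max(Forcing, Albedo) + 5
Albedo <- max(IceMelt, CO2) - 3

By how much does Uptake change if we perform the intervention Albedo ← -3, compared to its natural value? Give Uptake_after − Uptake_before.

-51

do(Albedo=-3) replaces the equation Albedo <- max(IceMelt, CO2) - 3 with the constant Albedo = -3.
Forcing = -2·CO2  [with CO2=5]  = -10
Uptake = max(Forcing, Albedo) + 5  [with Forcing=-10, Albedo=-3]  = 2
Without intervention: Forcing = -2·CO2  [with CO2=5]  = -10; Temp = -3·CO2 - 3·Forcing + 2  [with CO2=5, Forcing=-10]  = 17; IceMelt = 3·Temp  [with Temp=17]  = 51; Albedo = max(IceMelt, CO2) - 3  [with IceMelt=51, CO2=5]  = 48; Uptake = max(Forcing, Albedo) + 5  [with Forcing=-10, Albedo=48]  = 53.
Change = 2 − 53 = -51.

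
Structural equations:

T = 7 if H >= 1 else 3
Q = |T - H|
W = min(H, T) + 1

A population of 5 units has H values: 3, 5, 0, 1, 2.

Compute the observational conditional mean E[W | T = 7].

Conditioning on T=7 selects the 4 unit(s) with H ∈ {3, 5, 1, 2}. Their W values: 4, 6, 2, 3. Mean = 3.75.

3.75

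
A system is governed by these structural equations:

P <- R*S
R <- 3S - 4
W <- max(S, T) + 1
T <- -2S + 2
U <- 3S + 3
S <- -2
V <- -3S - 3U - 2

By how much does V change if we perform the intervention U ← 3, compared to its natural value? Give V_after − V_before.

-18

do(U=3) replaces the equation U <- 3S + 3 with the constant U = 3.
V = -3S - 3U - 2  [with S=-2, U=3]  = -5
Without intervention: U = 3S + 3  [with S=-2]  = -3; V = -3S - 3U - 2  [with S=-2, U=-3]  = 13.
Change = -5 − 13 = -18.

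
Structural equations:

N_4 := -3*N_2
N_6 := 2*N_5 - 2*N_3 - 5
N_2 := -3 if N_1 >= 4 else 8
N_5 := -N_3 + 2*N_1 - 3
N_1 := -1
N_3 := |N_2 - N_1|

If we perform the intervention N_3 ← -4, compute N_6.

The intervention breaks the incoming arrows to N_3: N_3 := |N_2 - N_1| no longer applies, and N_3 = -4.
N_5 = -N_3 + 2*N_1 - 3  [with N_3=-4, N_1=-1]  = -1
N_6 = 2*N_5 - 2*N_3 - 5  [with N_5=-1, N_3=-4]  = 1

1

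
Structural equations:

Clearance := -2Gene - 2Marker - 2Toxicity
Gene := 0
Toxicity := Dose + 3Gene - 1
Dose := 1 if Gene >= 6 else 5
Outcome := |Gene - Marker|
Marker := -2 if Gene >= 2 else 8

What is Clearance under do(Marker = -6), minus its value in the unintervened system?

28

do(Marker=-6) replaces the equation Marker := -2 if Gene >= 2 else 8 with the constant Marker = -6.
Dose = 1 if Gene >= 6 else 5  [with Gene=0]  = 5
Toxicity = Dose + 3Gene - 1  [with Dose=5, Gene=0]  = 4
Clearance = -2Gene - 2Marker - 2Toxicity  [with Gene=0, Marker=-6, Toxicity=4]  = 4
Without intervention: Dose = 1 if Gene >= 6 else 5  [with Gene=0]  = 5; Marker = -2 if Gene >= 2 else 8  [with Gene=0]  = 8; Toxicity = Dose + 3Gene - 1  [with Dose=5, Gene=0]  = 4; Clearance = -2Gene - 2Marker - 2Toxicity  [with Gene=0, Marker=8, Toxicity=4]  = -24.
Change = 4 − (-24) = 28.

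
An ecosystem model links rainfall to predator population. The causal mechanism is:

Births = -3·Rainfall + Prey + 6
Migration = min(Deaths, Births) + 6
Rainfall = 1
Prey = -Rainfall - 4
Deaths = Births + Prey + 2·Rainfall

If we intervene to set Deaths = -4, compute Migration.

2

Intervening sets Deaths = -4 and removes its equation (Deaths = Births + Prey + 2·Rainfall).
Prey = -Rainfall - 4  [with Rainfall=1]  = -5
Births = -3·Rainfall + Prey + 6  [with Rainfall=1, Prey=-5]  = -2
Migration = min(Deaths, Births) + 6  [with Deaths=-4, Births=-2]  = 2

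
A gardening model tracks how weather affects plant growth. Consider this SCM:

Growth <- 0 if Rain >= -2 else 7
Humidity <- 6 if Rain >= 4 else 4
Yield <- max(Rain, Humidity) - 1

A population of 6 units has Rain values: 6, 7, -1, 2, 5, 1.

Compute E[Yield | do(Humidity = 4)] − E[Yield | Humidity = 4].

1

Every unit gets Humidity=4 under the intervention. Yield values become 5, 6, 3, 3, 4, 3; E[Yield|do(Humidity=4)] = 4.
Conditioning on Humidity=4 selects the 3 unit(s) with Rain ∈ {-1, 2, 1}. Their Yield values: 3, 3, 3. Mean = 3.
Difference = 4 − 3 = 1.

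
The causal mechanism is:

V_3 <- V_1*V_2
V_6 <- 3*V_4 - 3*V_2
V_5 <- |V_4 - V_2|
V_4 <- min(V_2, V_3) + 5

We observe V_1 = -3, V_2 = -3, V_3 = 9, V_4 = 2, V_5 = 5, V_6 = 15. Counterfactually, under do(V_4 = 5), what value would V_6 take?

Under do(V_4=5), the mechanism V_4 <- min(V_2, V_3) + 5 is discarded; V_4 is fixed at 5.
V_6 = 3*V_4 - 3*V_2  [with V_4=5, V_2=-3]  = 24

24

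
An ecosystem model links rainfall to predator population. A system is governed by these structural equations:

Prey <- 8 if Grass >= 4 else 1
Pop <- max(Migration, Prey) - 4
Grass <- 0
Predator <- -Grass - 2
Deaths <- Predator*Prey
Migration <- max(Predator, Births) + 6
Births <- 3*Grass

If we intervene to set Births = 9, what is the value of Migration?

15

Under do(Births=9), the mechanism Births <- 3*Grass is discarded; Births is fixed at 9.
Predator = -Grass - 2  [with Grass=0]  = -2
Migration = max(Predator, Births) + 6  [with Predator=-2, Births=9]  = 15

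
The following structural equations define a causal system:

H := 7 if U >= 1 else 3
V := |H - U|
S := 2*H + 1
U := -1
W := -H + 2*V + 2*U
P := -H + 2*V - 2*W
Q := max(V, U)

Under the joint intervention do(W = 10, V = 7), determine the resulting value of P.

-9

Setting W = 10, V = 7 by intervention discards those variables' equations.
H = 7 if U >= 1 else 3  [with U=-1]  = 3
P = -H + 2*V - 2*W  [with H=3, V=7, W=10]  = -9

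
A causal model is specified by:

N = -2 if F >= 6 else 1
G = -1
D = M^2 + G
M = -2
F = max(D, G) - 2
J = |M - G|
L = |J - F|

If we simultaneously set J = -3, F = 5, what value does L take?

Setting J = -3, F = 5 by intervention discards those variables' equations.
L = |J - F|  [with J=-3, F=5]  = 8

8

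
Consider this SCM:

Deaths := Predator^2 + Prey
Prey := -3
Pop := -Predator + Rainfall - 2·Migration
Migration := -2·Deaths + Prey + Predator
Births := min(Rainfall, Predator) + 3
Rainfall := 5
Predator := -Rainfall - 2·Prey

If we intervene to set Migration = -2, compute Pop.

Intervening sets Migration = -2 and removes its equation (Migration := -2·Deaths + Prey + Predator).
Predator = -Rainfall - 2·Prey  [with Rainfall=5, Prey=-3]  = 1
Pop = -Predator + Rainfall - 2·Migration  [with Predator=1, Rainfall=5, Migration=-2]  = 8

8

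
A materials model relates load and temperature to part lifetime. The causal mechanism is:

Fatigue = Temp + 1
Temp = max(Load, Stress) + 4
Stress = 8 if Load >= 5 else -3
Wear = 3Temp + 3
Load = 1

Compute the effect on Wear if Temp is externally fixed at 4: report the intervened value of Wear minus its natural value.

The intervention breaks the incoming arrows to Temp: Temp = max(Load, Stress) + 4 no longer applies, and Temp = 4.
Wear = 3Temp + 3  [with Temp=4]  = 15
Without intervention: Stress = 8 if Load >= 5 else -3  [with Load=1]  = -3; Temp = max(Load, Stress) + 4  [with Load=1, Stress=-3]  = 5; Wear = 3Temp + 3  [with Temp=5]  = 18.
Change = 15 − 18 = -3.

-3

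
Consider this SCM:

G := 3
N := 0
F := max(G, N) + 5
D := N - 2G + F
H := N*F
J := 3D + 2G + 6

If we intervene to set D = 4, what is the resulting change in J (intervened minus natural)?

6

Under do(D=4), the mechanism D := N - 2G + F is discarded; D is fixed at 4.
J = 3D + 2G + 6  [with D=4, G=3]  = 24
Without intervention: F = max(G, N) + 5  [with G=3, N=0]  = 8; D = N - 2G + F  [with N=0, G=3, F=8]  = 2; J = 3D + 2G + 6  [with D=2, G=3]  = 18.
Change = 24 − 18 = 6.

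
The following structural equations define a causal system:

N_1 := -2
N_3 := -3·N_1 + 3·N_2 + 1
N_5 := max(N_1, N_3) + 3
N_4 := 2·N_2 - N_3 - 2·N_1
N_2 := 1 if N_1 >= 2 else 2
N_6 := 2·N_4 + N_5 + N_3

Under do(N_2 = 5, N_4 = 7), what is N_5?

25

Setting N_2 = 5, N_4 = 7 by intervention discards those variables' equations.
N_3 = -3·N_1 + 3·N_2 + 1  [with N_1=-2, N_2=5]  = 22
N_5 = max(N_1, N_3) + 3  [with N_1=-2, N_3=22]  = 25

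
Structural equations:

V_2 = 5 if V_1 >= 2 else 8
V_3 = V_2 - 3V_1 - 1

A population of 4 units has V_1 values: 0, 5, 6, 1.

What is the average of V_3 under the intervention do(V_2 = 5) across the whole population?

Under do(V_2=5), V_2's equation is replaced by V_2=5 for every unit. Per-unit V_3: 4, -11, -14, 1. Mean = -5.

-5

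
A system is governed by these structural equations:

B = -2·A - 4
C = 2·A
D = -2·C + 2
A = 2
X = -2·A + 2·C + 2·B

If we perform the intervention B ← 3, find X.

10

The intervention breaks the incoming arrows to B: B = -2·A - 4 no longer applies, and B = 3.
C = 2·A  [with A=2]  = 4
X = -2·A + 2·C + 2·B  [with A=2, C=4, B=3]  = 10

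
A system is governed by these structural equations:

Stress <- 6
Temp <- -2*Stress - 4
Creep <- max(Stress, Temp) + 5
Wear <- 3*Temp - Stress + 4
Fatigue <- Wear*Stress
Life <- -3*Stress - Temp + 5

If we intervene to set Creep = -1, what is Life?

The intervention breaks the incoming arrows to Creep: Creep <- max(Stress, Temp) + 5 no longer applies, and Creep = -1.
No directed path runs from Creep to Life, so Life keeps its natural value.
Temp = -2*Stress - 4  [with Stress=6]  = -16
Life = -3*Stress - Temp + 5  [with Stress=6, Temp=-16]  = 3

3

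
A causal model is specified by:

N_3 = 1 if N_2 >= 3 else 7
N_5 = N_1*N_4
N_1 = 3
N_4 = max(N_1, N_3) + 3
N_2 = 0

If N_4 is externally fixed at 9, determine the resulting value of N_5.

27

Intervening sets N_4 = 9 and removes its equation (N_4 = max(N_1, N_3) + 3).
N_5 = N_1*N_4  [with N_1=3, N_4=9]  = 27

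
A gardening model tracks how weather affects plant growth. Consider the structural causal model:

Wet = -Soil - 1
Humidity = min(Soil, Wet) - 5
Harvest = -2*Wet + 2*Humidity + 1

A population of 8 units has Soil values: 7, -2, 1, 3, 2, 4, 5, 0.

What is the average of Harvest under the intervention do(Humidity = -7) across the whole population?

-6

The intervention sets Humidity=-7 in all 8 units regardless of Soil. Recomputing Harvest per unit gives 3, -15, -9, -5, -7, -3, -1, -11; average -6.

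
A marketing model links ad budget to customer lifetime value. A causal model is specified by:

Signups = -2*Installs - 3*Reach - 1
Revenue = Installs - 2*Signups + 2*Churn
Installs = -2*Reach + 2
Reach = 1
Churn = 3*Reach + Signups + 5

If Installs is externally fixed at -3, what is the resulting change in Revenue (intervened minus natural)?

-3

do(Installs=-3) replaces the equation Installs = -2*Reach + 2 with the constant Installs = -3.
Signups = -2*Installs - 3*Reach - 1  [with Installs=-3, Reach=1]  = 2
Churn = 3*Reach + Signups + 5  [with Reach=1, Signups=2]  = 10
Revenue = Installs - 2*Signups + 2*Churn  [with Installs=-3, Signups=2, Churn=10]  = 13
Without intervention: Installs = -2*Reach + 2  [with Reach=1]  = 0; Signups = -2*Installs - 3*Reach - 1  [with Installs=0, Reach=1]  = -4; Churn = 3*Reach + Signups + 5  [with Reach=1, Signups=-4]  = 4; Revenue = Installs - 2*Signups + 2*Churn  [with Installs=0, Signups=-4, Churn=4]  = 16.
Change = 13 − 16 = -3.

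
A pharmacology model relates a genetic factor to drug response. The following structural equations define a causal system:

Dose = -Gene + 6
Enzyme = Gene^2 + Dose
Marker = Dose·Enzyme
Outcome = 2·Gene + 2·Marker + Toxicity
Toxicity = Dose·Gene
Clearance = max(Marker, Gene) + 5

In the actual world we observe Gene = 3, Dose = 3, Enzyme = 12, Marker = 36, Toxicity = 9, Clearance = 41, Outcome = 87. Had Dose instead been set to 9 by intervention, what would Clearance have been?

167

Under do(Dose=9), the mechanism Dose = -Gene + 6 is discarded; Dose is fixed at 9.
Enzyme = Gene^2 + Dose  [with Gene=3, Dose=9]  = 18
Marker = Dose·Enzyme  [with Dose=9, Enzyme=18]  = 162
Clearance = max(Marker, Gene) + 5  [with Marker=162, Gene=3]  = 167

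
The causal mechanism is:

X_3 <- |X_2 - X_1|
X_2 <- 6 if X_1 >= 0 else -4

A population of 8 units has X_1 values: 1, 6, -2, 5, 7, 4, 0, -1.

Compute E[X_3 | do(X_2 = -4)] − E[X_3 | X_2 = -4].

do(X_2=-4) breaks X_2's dependence on X_1. With X_2=-4 fixed, X_3 across the units is 5, 10, 2, 9, 11, 8, 4, 3, mean 6.5.
Observing X_2=-4 restricts to units where X_2's equation naturally yields -4: X_1 ∈ {-2, -1}. In that subpopulation X_3 = 2, 3, mean 2.5.
Difference = 6.5 − 2.5 = 4.

4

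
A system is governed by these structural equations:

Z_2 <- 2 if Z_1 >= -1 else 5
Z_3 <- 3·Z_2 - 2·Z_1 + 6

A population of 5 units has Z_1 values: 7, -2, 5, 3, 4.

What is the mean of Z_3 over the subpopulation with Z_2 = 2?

E[Z_3|Z_2=2] averages over only the 4 units with Z_2=2 (Z_1 = 7, 5, 3, 4): Z_3 = -2, 2, 6, 4, mean 2.5.

2.5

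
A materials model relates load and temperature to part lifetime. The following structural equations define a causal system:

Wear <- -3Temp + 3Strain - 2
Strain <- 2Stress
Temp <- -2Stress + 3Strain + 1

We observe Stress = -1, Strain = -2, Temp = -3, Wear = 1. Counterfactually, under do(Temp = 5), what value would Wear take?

-23

The intervention breaks the incoming arrows to Temp: Temp <- -2Stress + 3Strain + 1 no longer applies, and Temp = 5.
Strain = 2Stress  [with Stress=-1]  = -2
Wear = -3Temp + 3Strain - 2  [with Temp=5, Strain=-2]  = -23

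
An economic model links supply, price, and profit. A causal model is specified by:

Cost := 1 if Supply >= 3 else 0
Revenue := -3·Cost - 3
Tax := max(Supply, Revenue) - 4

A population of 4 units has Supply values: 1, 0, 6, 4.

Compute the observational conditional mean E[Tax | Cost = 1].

1

E[Tax|Cost=1] averages over only the 2 units with Cost=1 (Supply = 6, 4): Tax = 2, 0, mean 1.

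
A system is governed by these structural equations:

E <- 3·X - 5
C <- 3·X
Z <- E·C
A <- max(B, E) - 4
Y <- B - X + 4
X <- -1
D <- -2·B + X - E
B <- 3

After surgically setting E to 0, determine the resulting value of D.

The intervention breaks the incoming arrows to E: E <- 3·X - 5 no longer applies, and E = 0.
D = -2·B + X - E  [with B=3, X=-1, E=0]  = -7

-7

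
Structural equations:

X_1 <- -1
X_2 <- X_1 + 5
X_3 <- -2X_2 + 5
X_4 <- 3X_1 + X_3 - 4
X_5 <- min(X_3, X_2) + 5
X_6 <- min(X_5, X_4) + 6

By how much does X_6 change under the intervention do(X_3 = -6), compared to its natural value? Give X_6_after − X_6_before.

The intervention breaks the incoming arrows to X_3: X_3 <- -2X_2 + 5 no longer applies, and X_3 = -6.
X_2 = X_1 + 5  [with X_1=-1]  = 4
X_4 = 3X_1 + X_3 - 4  [with X_1=-1, X_3=-6]  = -13
X_5 = min(X_3, X_2) + 5  [with X_3=-6, X_2=4]  = -1
X_6 = min(X_5, X_4) + 6  [with X_5=-1, X_4=-13]  = -7
Without intervention: X_2 = X_1 + 5  [with X_1=-1]  = 4; X_3 = -2X_2 + 5  [with X_2=4]  = -3; X_4 = 3X_1 + X_3 - 4  [with X_1=-1, X_3=-3]  = -10; X_5 = min(X_3, X_2) + 5  [with X_3=-3, X_2=4]  = 2; X_6 = min(X_5, X_4) + 6  [with X_5=2, X_4=-10]  = -4.
Change = -7 − (-4) = -3.

-3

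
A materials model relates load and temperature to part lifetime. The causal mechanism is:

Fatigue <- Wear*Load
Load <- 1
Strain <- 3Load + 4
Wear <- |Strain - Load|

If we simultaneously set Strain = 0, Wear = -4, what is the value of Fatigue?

-4

Setting Strain = 0, Wear = -4 by intervention discards those variables' equations.
Fatigue = Wear*Load  [with Wear=-4, Load=1]  = -4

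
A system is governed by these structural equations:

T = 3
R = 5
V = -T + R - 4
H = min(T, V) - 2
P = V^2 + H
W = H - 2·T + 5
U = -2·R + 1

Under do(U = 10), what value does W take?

Intervening sets U = 10 and removes its equation (U = -2·R + 1).
Since W is not a descendant of the intervened variable, it is unaffected.
V = -T + R - 4  [with T=3, R=5]  = -2
H = min(T, V) - 2  [with T=3, V=-2]  = -4
W = H - 2·T + 5  [with H=-4, T=3]  = -5

-5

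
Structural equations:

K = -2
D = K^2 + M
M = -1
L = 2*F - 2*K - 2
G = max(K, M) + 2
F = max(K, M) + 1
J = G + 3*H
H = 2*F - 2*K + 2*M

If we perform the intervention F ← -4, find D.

3

do(F=-4) replaces the equation F = max(K, M) + 1 with the constant F = -4.
D is not downstream of the intervention, so its value is determined by the original equations.
D = K^2 + M  [with K=-2, M=-1]  = 3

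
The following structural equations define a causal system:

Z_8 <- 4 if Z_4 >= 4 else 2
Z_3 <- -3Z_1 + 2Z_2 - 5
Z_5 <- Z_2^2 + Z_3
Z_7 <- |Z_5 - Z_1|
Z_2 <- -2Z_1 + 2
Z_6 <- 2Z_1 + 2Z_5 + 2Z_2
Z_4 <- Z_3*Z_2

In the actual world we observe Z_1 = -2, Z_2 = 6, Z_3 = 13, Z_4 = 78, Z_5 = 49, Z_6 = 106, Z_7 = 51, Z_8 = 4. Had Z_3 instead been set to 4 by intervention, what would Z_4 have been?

24

The intervention breaks the incoming arrows to Z_3: Z_3 <- -3Z_1 + 2Z_2 - 5 no longer applies, and Z_3 = 4.
Z_2 = -2Z_1 + 2  [with Z_1=-2]  = 6
Z_4 = Z_3*Z_2  [with Z_3=4, Z_2=6]  = 24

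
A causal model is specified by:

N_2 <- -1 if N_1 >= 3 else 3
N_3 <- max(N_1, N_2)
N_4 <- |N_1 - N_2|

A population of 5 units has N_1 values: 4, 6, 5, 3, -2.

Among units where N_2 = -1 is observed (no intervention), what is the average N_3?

Observing N_2=-1 restricts to units where N_2's equation naturally yields -1: N_1 ∈ {4, 6, 5, 3}. In that subpopulation N_3 = 4, 6, 5, 3, mean 4.5.

4.5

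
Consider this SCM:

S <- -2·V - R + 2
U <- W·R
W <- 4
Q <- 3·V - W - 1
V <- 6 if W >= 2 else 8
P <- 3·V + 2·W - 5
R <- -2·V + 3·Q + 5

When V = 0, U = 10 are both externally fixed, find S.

12

Under do(V = 0, U = 10), each intervened variable's structural equation is replaced by its fixed value.
Q = 3·V - W - 1  [with V=0, W=4]  = -5
R = -2·V + 3·Q + 5  [with V=0, Q=-5]  = -10
S = -2·V - R + 2  [with V=0, R=-10]  = 12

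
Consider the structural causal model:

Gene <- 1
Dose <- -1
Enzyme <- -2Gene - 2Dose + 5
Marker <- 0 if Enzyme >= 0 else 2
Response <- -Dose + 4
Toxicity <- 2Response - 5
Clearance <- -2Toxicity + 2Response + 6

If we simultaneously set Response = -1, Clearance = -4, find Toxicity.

-7

Under do(Response = -1, Clearance = -4), each intervened variable's structural equation is replaced by its fixed value.
Toxicity = 2Response - 5  [with Response=-1]  = -7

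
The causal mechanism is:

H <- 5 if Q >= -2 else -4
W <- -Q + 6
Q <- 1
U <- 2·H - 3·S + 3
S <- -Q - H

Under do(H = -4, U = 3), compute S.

Under do(H = -4, U = 3), each intervened variable's structural equation is replaced by its fixed value.
S = -Q - H  [with Q=1, H=-4]  = 3

3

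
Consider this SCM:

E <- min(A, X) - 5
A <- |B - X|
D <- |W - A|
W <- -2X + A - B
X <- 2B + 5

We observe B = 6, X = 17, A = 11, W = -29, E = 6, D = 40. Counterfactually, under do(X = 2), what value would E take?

-3

do(X=2) replaces the equation X <- 2B + 5 with the constant X = 2.
A = |B - X|  [with B=6, X=2]  = 4
E = min(A, X) - 5  [with A=4, X=2]  = -3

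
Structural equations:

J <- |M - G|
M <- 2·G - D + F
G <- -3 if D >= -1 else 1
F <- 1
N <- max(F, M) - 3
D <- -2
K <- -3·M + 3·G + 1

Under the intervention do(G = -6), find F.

1

Under do(G=-6), the mechanism G <- -3 if D >= -1 else 1 is discarded; G is fixed at -6.
Since F is not a descendant of the intervened variable, it is unaffected.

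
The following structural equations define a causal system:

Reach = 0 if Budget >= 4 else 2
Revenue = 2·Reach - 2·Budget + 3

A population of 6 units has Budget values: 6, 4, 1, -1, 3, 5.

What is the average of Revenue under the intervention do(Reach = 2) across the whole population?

1

Under do(Reach=2), Reach's equation is replaced by Reach=2 for every unit. Per-unit Revenue: -5, -1, 5, 9, 1, -3. Mean = 1.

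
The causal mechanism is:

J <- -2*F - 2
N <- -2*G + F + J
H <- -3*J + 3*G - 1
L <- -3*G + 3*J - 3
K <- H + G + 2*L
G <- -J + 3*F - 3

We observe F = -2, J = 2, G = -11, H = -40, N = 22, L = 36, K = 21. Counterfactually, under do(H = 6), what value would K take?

The intervention breaks the incoming arrows to H: H <- -3*J + 3*G - 1 no longer applies, and H = 6.
J = -2*F - 2  [with F=-2]  = 2
G = -J + 3*F - 3  [with J=2, F=-2]  = -11
L = -3*G + 3*J - 3  [with G=-11, J=2]  = 36
K = H + G + 2*L  [with H=6, G=-11, L=36]  = 67

67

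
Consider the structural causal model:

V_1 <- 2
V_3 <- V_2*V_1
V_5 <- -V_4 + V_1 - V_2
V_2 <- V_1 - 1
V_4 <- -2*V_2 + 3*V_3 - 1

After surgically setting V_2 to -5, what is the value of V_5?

28

do(V_2=-5) replaces the equation V_2 <- V_1 - 1 with the constant V_2 = -5.
V_3 = V_2*V_1  [with V_2=-5, V_1=2]  = -10
V_4 = -2*V_2 + 3*V_3 - 1  [with V_2=-5, V_3=-10]  = -21
V_5 = -V_4 + V_1 - V_2  [with V_4=-21, V_1=2, V_2=-5]  = 28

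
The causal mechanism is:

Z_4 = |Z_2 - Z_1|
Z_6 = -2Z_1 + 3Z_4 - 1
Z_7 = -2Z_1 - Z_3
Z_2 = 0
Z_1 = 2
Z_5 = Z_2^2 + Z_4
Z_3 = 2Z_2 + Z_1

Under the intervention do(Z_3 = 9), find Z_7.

-13

The intervention breaks the incoming arrows to Z_3: Z_3 = 2Z_2 + Z_1 no longer applies, and Z_3 = 9.
Z_7 = -2Z_1 - Z_3  [with Z_1=2, Z_3=9]  = -13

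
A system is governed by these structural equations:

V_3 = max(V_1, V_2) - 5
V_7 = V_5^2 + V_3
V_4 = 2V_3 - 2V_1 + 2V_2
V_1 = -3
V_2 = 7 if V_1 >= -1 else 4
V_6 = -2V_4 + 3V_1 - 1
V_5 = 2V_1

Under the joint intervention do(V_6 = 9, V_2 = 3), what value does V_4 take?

Under do(V_6 = 9, V_2 = 3), each intervened variable's structural equation is replaced by its fixed value.
V_3 = max(V_1, V_2) - 5  [with V_1=-3, V_2=3]  = -2
V_4 = 2V_3 - 2V_1 + 2V_2  [with V_3=-2, V_1=-3, V_2=3]  = 8

8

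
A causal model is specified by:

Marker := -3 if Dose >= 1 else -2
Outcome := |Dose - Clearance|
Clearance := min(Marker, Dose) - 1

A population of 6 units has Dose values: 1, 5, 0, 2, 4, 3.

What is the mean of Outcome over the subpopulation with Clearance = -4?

7

Observing Clearance=-4 restricts to units where Clearance's equation naturally yields -4: Dose ∈ {1, 5, 2, 4, 3}. In that subpopulation Outcome = 5, 9, 6, 8, 7, mean 7.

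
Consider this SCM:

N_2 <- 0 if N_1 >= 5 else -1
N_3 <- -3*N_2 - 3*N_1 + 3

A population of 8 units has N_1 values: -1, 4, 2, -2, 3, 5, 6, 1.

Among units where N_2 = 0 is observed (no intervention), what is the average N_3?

Conditioning on N_2=0 selects the 2 unit(s) with N_1 ∈ {5, 6}. Their N_3 values: -12, -15. Mean = -13.5.

-13.5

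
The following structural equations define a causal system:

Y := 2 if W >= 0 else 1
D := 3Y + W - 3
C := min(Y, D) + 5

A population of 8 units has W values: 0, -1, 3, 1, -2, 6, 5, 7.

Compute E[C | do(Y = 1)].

Every unit gets Y=1 under the intervention. C values become 5, 4, 6, 6, 3, 6, 6, 6; E[C|do(Y=1)] = 5.25.

5.25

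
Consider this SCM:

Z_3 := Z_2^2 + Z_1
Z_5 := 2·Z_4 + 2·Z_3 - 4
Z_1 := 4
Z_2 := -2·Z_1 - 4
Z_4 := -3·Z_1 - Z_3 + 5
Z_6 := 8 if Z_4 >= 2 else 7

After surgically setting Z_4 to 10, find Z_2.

The intervention breaks the incoming arrows to Z_4: Z_4 := -3·Z_1 - Z_3 + 5 no longer applies, and Z_4 = 10.
Since Z_2 is not a descendant of the intervened variable, it is unaffected.
Z_2 = -2·Z_1 - 4  [with Z_1=4]  = -12

-12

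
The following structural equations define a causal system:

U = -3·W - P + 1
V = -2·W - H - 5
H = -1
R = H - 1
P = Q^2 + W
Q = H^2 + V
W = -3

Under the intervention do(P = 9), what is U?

1

The intervention breaks the incoming arrows to P: P = Q^2 + W no longer applies, and P = 9.
U = -3·W - P + 1  [with W=-3, P=9]  = 1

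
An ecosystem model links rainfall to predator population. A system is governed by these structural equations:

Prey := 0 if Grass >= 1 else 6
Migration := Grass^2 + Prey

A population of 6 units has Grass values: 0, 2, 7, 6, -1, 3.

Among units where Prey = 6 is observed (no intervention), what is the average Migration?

6.5

Conditioning on Prey=6 selects the 2 unit(s) with Grass ∈ {0, -1}. Their Migration values: 6, 7. Mean = 6.5.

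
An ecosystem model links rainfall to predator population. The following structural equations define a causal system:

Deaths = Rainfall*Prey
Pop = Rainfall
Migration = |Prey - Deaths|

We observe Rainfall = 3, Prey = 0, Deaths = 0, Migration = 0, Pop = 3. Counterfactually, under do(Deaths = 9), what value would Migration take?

The intervention breaks the incoming arrows to Deaths: Deaths = Rainfall*Prey no longer applies, and Deaths = 9.
Migration = |Prey - Deaths|  [with Prey=0, Deaths=9]  = 9

9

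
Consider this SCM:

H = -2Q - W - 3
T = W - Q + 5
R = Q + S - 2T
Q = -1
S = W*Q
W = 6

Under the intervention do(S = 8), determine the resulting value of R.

-17

Under do(S=8), the mechanism S = W*Q is discarded; S is fixed at 8.
T = W - Q + 5  [with W=6, Q=-1]  = 12
R = Q + S - 2T  [with Q=-1, S=8, T=12]  = -17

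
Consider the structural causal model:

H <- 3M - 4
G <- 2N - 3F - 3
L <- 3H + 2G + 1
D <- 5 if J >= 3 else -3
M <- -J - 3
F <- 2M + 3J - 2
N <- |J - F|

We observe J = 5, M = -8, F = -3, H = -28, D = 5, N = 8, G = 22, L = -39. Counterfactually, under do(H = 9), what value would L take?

do(H=9) replaces the equation H <- 3M - 4 with the constant H = 9.
M = -J - 3  [with J=5]  = -8
F = 2M + 3J - 2  [with M=-8, J=5]  = -3
N = |J - F|  [with J=5, F=-3]  = 8
G = 2N - 3F - 3  [with N=8, F=-3]  = 22
L = 3H + 2G + 1  [with H=9, G=22]  = 72

72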